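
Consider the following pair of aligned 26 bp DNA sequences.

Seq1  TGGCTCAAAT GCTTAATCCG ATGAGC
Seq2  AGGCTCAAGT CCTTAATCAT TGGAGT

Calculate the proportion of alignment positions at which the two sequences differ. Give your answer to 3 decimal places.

Differing sites — 1:T/A; 9:A/G; 11:G/C; 19:C/A; 20:G/T; 21:A/T; 22:T/G; 26:C/T.
There are 8 differences over 26 sites, so p = 8/26 = 0.308.

0.308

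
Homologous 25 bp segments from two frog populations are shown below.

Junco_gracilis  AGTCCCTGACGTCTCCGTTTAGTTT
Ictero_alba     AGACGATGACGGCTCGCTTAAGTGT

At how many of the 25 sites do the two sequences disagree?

8

Mismatches occur at site 3 (T→A), site 5 (C→G), site 6 (C→A), site 12 (T→G), site 16 (C→G), site 17 (G→C), site 20 (T→A), site 24 (T→G).
That gives 8 mismatches out of 25 aligned sites, so the Hamming distance is 8.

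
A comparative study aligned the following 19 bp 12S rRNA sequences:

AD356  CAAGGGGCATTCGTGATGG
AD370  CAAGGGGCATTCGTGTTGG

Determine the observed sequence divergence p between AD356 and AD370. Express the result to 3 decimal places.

0.053

Differing sites — 16:A/T.
There are 1 differences over 19 sites, so p = 1/19 = 0.053.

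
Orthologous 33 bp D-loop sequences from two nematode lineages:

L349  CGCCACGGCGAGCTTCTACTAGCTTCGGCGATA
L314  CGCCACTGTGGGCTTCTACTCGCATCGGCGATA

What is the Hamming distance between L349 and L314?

5

The sequences differ at positions 7 (G/T), 9 (C/T), 11 (A/G), 21 (A/C), 24 (T/A).
That gives 5 mismatches out of 33 aligned sites, so the Hamming distance is 5.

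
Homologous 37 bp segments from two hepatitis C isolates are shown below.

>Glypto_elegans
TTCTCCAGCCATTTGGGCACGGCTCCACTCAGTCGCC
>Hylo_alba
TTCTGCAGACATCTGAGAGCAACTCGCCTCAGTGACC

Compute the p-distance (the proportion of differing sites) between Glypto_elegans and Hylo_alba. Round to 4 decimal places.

0.3243

Mismatches occur at site 5 (C/G), site 9 (C/A), site 13 (T/C), site 16 (G/A), site 18 (C/A), site 19 (A/G), site 21 (G/A), site 22 (G/A), site 26 (C/G), site 27 (A/C), site 34 (C/G), site 35 (G/A).
There are 12 differences over 37 sites, so p = 12/37 = 0.3243.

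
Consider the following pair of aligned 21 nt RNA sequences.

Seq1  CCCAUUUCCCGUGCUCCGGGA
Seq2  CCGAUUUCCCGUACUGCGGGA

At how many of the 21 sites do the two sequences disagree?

The sequences differ at positions 3 (C/G), 13 (G/A), 16 (C/G).
That gives 3 mismatches out of 21 aligned sites, so the Hamming distance is 3.

3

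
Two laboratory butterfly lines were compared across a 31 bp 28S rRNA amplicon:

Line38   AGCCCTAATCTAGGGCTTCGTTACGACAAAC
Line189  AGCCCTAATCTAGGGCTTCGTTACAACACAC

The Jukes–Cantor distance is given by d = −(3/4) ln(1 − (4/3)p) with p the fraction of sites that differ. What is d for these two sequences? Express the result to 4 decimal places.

The sequences differ at positions 25 (G/A), 29 (A/C).
p = 2/31 = 0.064516.
d = −0.75 · ln(1 − (4/3)·0.064516) = −0.75 · ln(0.913979) = −0.75 · (-0.089948) = 0.0675.

0.0675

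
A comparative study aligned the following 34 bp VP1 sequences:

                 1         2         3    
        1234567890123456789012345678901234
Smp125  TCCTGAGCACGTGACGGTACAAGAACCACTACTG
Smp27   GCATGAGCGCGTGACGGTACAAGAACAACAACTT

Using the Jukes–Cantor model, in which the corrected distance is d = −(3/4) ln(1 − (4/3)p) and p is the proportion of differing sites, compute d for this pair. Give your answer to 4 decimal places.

0.2012

The sequences differ at positions 1 (T/G), 3 (C/A), 9 (A/G), 27 (C/A), 30 (T/A), 34 (G/T).
p = 6/34 = 0.176471.
d = −0.75 · ln(1 − (4/3)·0.176471) = −0.75 · ln(0.764705) = −0.75 · (-0.268265) = 0.2012.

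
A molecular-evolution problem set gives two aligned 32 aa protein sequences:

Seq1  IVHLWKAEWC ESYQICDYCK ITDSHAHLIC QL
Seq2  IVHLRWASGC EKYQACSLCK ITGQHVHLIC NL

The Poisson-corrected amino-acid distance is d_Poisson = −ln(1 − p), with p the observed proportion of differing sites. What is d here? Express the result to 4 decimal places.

0.4700

Mismatches occur at site 5 (W→R), site 6 (K→W), site 8 (E→S), site 9 (W→G), site 12 (S→K), site 15 (I→A), site 17 (D→S), site 18 (Y→L), site 23 (D→G), site 24 (S→Q), site 26 (A→V), site 31 (Q→N).
p = 12/32 = 0.375000.
d = −ln(1 − 0.375000) = −ln(0.625000) = 0.4700.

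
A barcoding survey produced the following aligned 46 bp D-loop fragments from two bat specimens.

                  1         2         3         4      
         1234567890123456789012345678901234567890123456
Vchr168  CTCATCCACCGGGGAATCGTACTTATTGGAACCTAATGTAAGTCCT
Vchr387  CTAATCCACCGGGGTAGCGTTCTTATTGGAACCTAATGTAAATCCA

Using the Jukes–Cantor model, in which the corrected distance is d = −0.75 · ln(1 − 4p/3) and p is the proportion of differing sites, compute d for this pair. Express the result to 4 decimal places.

0.1433

The sequences differ at positions 3 (C/A), 15 (A/T), 17 (T/G), 21 (A/T), 42 (G/A), 46 (T/A).
p = 6/46 = 0.130435.
d = −0.75 · ln(1 − (4/3)·0.130435) = −0.75 · ln(0.826087) = −0.75 · (-0.191055) = 0.1433.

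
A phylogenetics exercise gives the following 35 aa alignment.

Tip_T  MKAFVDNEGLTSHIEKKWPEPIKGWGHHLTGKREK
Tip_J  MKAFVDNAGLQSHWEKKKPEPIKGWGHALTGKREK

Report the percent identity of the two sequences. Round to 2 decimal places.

Differing sites — 8:E/A; 11:T/Q; 14:I/W; 18:W/K; 28:H/A.
30 of the 35 sites match, so the percent identity is 30/35 × 100 = 85.71%.

85.71%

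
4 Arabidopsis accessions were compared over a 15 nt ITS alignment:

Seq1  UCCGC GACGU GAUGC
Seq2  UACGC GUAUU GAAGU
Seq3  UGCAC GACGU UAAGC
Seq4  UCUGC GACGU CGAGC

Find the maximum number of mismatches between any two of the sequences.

Pairwise Hamming distances:
  Seq1 vs Seq2: 6
  Seq1 vs Seq3: 4
  Seq1 vs Seq4: 4
  Seq2 vs Seq3: 7
  Seq2 vs Seq4: 8
  Seq3 vs Seq4: 5
The largest is 8, between Seq2 and Seq4.

8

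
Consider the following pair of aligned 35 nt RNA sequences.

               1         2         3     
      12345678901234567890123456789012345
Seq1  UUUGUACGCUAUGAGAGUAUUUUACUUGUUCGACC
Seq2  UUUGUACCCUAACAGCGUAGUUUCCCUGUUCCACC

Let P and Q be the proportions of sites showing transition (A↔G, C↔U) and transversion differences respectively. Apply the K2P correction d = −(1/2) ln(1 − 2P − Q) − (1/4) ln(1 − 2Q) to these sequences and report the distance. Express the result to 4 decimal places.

Differing sites — 8:G/C (Tv); 12:U/A (Tv); 13:G/C (Tv); 16:A/C (Tv); 20:U/G (Tv); 24:A/C (Tv); 26:U/C (Ti); 32:G/C (Tv).
Of the 8 differences, 1 transition and 7 transversions over 35 sites: P = 1/35 = 0.028571, Q = 7/35 = 0.200000.
d = −0.5·ln(0.742858) − 0.25·ln(0.600000) = −0.5·(-0.297250) − 0.25·(-0.510826) = 0.2763.

0.2763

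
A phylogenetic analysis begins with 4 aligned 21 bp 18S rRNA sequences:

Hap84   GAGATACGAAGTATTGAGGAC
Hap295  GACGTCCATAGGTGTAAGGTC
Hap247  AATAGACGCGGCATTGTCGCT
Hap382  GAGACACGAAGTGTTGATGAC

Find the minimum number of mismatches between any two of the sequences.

3

Pairwise Hamming distances:
  Hap84 vs Hap295: 10
  Hap84 vs Hap247: 10
  Hap84 vs Hap382: 3
  Hap295 vs Hap247: 16
  Hap295 vs Hap382: 12
  Hap247 vs Hap382: 11
The smallest is 3, between Hap84 and Hap382.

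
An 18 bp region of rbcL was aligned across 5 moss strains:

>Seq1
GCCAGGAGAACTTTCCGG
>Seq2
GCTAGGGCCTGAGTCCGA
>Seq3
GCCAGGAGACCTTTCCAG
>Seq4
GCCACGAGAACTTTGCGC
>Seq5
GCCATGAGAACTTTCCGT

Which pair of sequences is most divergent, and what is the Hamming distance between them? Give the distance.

Pairwise Hamming distances:
  Seq1 vs Seq2: 9
  Seq1 vs Seq3: 2
  Seq1 vs Seq4: 3
  Seq1 vs Seq5: 2
  Seq2 vs Seq3: 10
  Seq2 vs Seq4: 11
  Seq2 vs Seq5: 10
  Seq3 vs Seq4: 5
  Seq3 vs Seq5: 4
  Seq4 vs Seq5: 3
The largest is 11, between Seq2 and Seq4.

11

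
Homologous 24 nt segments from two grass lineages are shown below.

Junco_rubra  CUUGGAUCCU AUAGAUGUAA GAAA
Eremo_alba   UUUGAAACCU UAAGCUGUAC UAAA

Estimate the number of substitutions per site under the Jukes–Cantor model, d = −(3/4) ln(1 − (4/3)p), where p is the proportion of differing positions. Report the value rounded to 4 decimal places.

Mismatches occur at site 1 (C/U), site 5 (G/A), site 7 (U/A), site 11 (A/U), site 12 (U/A), site 15 (A/C), site 20 (A/C), site 21 (G/U).
p = 8/24 = 0.333333.
d = −0.75 · ln(1 − (4/3)·0.333333) = −0.75 · ln(0.555556) = −0.75 · (-0.587786) = 0.4408.

0.4408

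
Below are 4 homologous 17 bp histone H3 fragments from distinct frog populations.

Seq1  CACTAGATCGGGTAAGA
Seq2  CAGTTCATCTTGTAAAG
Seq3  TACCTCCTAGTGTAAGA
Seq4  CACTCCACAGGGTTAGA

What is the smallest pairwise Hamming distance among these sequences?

Pairwise Hamming distances:
  Seq1 vs Seq2: 7
  Seq1 vs Seq3: 7
  Seq1 vs Seq4: 5
  Seq2 vs Seq3: 8
  Seq2 vs Seq4: 9
  Seq3 vs Seq4: 7
The smallest is 5, between Seq1 and Seq4.

5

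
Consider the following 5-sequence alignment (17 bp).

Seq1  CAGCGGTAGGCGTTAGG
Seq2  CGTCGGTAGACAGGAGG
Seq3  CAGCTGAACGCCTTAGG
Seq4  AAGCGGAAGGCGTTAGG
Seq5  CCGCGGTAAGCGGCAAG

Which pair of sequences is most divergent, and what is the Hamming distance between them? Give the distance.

Pairwise Hamming distances:
  Seq1 vs Seq2: 6
  Seq1 vs Seq3: 4
  Seq1 vs Seq4: 2
  Seq1 vs Seq5: 5
  Seq2 vs Seq3: 9
  Seq2 vs Seq4: 8
  Seq2 vs Seq5: 7
  Seq3 vs Seq4: 4
  Seq3 vs Seq5: 8
  Seq4 vs Seq5: 7
The largest is 9, between Seq2 and Seq3.

9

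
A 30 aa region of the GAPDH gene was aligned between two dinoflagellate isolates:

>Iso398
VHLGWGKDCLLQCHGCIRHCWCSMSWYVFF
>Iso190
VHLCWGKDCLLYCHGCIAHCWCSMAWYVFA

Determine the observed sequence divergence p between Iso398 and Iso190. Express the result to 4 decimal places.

0.1667

The sequences differ at positions 4 (G/C), 12 (Q/Y), 18 (R/A), 25 (S/A), 30 (F/A).
There are 5 differences over 30 sites, so p = 5/30 = 0.1667.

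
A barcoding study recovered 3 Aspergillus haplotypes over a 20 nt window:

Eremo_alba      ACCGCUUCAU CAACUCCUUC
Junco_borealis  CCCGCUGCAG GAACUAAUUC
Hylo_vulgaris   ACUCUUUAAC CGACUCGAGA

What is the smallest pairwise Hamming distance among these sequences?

Pairwise Hamming distances:
  Eremo_alba vs Junco_borealis: 6
  Eremo_alba vs Hylo_vulgaris: 10
  Junco_borealis vs Hylo_vulgaris: 14
The smallest is 6, between Eremo_alba and Junco_borealis.

6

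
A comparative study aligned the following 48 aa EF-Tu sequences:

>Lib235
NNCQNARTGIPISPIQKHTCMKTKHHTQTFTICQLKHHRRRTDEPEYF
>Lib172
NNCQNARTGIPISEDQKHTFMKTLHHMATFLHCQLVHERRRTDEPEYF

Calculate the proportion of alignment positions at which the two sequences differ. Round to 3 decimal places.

The sequences differ at positions 14 (P/E), 15 (I/D), 20 (C/F), 24 (K/L), 27 (T/M), 28 (Q/A), 31 (T/L), 32 (I/H), 36 (K/V), 38 (H/E).
There are 10 differences over 48 sites, so p = 10/48 = 0.208.

0.208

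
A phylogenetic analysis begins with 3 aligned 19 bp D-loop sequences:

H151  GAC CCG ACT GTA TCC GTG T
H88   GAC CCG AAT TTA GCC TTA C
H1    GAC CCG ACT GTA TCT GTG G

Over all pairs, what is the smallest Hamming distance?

Pairwise Hamming distances:
  H151 vs H88: 6
  H151 vs H1: 2
  H88 vs H1: 7
The smallest is 2, between H151 and H1.

2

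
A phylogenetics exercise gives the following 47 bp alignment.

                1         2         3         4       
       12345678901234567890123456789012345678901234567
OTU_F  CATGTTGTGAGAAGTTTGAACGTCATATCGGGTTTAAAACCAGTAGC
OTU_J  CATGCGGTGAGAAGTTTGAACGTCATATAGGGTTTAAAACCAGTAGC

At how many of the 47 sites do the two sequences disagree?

3

The sequences differ at positions 5 (T/C), 6 (T/G), 29 (C/A).
That gives 3 mismatches out of 47 aligned sites, so the Hamming distance is 3.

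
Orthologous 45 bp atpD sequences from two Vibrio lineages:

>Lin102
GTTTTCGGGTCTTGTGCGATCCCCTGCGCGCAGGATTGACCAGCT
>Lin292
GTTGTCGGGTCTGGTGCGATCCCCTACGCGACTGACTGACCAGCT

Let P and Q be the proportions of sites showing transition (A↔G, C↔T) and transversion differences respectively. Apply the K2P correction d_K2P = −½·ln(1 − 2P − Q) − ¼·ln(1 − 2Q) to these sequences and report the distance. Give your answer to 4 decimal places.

0.1744

Mismatches occur at site 4 (T/G, transversion), site 13 (T/G, transversion), site 26 (G/A, transition), site 31 (C/A, transversion), site 32 (A/C, transversion), site 33 (G/T, transversion), site 36 (T/C, transition).
Of the 7 differences, 2 transitions and 5 transversions over 45 sites: P = 2/45 = 0.044444, Q = 5/45 = 0.111111.
d = −0.5·ln(0.800001) − 0.25·ln(0.777778) = −0.5·(-0.223142) − 0.25·(-0.251314) = 0.1744.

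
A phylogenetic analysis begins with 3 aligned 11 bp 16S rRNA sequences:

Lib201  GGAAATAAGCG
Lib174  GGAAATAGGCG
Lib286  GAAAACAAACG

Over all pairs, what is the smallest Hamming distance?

1

Pairwise Hamming distances:
  Lib201 vs Lib174: 1
  Lib201 vs Lib286: 3
  Lib174 vs Lib286: 4
The smallest is 1, between Lib201 and Lib174.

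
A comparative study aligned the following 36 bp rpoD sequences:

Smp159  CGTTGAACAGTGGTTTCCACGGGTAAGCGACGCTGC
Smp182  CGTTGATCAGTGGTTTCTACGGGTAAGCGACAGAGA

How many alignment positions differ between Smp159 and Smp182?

Differing sites — 7:A/T; 18:C/T; 32:G/A; 33:C/G; 34:T/A; 36:C/A.
That gives 6 mismatches out of 36 aligned sites, so the Hamming distance is 6.

6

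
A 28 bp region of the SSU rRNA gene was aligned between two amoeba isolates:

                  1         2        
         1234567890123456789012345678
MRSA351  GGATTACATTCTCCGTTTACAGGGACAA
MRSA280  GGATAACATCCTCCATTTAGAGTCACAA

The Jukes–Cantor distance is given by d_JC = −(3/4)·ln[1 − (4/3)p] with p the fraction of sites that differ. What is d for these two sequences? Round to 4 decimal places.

Differing sites — 5:T/A; 10:T/C; 15:G/A; 20:C/G; 23:G/T; 24:G/C.
p = 6/28 = 0.214286.
d = −0.75 · ln(1 − (4/3)·0.214286) = −0.75 · ln(0.714285) = −0.75 · (-0.336473) = 0.2524.

0.2524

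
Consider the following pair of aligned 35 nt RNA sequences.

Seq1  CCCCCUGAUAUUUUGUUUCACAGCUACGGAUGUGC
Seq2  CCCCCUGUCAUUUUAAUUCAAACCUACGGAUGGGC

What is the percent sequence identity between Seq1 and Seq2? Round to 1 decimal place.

Differing sites — 8:A/U; 9:U/C; 15:G/A; 16:U/A; 21:C/A; 23:G/C; 33:U/G.
28 of the 35 sites match, so the percent identity is 28/35 × 100 = 80.0%.

80.0%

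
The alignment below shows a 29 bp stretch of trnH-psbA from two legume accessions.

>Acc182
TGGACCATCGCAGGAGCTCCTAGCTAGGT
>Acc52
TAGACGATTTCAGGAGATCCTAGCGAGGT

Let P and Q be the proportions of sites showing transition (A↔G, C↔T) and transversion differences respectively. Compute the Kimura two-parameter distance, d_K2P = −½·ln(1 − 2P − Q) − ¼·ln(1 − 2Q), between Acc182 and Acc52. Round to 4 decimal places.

Mismatches occur at site 2 (G↔A, transition), site 6 (C↔G, transversion), site 9 (C↔T, transition), site 10 (G↔T, transversion), site 17 (C↔A, transversion), site 25 (T↔G, transversion).
Of the 6 differences, 2 transitions and 4 transversions over 29 sites: P = 2/29 = 0.068966, Q = 4/29 = 0.137931.
d = −0.5·ln(0.724137) − 0.25·ln(0.724138) = −0.5·(-0.322775) − 0.25·(-0.322773) = 0.2421.

0.2421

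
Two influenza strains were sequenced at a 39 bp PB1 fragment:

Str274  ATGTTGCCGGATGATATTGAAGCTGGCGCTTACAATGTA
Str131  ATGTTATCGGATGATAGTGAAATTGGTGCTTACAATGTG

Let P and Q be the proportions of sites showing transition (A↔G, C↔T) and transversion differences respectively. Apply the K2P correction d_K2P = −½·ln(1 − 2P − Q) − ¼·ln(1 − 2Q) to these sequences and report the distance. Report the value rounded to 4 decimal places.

0.2159

Mismatches occur at site 6 (G→A, transition), site 7 (C→T, transition), site 17 (T→G, transversion), site 22 (G→A, transition), site 23 (C→T, transition), site 27 (C→T, transition), site 39 (A→G, transition).
Of the 7 differences, 6 transitions and 1 transversion over 39 sites: P = 6/39 = 0.153846, Q = 1/39 = 0.025641.
d = −0.5·ln(0.666667) − 0.25·ln(0.948718) = −0.5·(-0.405465) − 0.25·(-0.052644) = 0.2159.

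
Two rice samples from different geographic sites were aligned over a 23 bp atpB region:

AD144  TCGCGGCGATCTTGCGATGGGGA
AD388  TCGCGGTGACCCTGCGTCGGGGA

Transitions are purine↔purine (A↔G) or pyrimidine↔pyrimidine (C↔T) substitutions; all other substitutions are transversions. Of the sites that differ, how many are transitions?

Differing sites — 7:C/T (Ti); 10:T/C (Ti); 12:T/C (Ti); 17:A/T (Tv); 18:T/C (Ti).
Of the 5 differences, 4 transitions and 1 transversion, so the answer is 4.

4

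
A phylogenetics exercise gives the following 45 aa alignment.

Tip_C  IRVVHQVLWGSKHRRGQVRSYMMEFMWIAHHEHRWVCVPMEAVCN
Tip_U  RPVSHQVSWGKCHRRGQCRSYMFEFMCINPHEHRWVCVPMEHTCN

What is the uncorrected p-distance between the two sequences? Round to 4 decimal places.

The sequences differ at positions 1 (I/R), 2 (R/P), 4 (V/S), 8 (L/S), 11 (S/K), 12 (K/C), 18 (V/C), 23 (M/F), 27 (W/C), 29 (A/N), 30 (H/P), 42 (A/H), 43 (V/T).
There are 13 differences over 45 sites, so p = 13/45 = 0.2889.

0.2889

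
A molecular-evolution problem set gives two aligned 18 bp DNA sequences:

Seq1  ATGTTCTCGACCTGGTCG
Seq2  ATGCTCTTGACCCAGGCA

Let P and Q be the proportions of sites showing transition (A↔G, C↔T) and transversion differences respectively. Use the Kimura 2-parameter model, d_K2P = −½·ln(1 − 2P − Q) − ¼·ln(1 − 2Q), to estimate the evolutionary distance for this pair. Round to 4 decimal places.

0.5017

Differing sites — 4:T/C (Ti); 8:C/T (Ti); 13:T/C (Ti); 14:G/A (Ti); 16:T/G (Tv); 18:G/A (Ti).
Of the 6 differences, 5 transitions and 1 transversion over 18 sites: P = 5/18 = 0.277778, Q = 1/18 = 0.055556.
d = −0.5·ln(0.388888) − 0.25·ln(0.888888) = −0.5·(-0.944464) − 0.25·(-0.117784) = 0.5017.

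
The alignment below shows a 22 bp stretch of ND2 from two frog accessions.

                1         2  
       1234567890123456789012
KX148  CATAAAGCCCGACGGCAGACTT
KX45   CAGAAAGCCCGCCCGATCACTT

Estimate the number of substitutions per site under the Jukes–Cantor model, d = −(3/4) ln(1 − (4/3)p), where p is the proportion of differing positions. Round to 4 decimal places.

Mismatches occur at site 3 (T/G), site 12 (A/C), site 14 (G/C), site 16 (C/A), site 17 (A/T), site 18 (G/C).
p = 6/22 = 0.272727.
d = −0.75 · ln(1 − (4/3)·0.272727) = −0.75 · ln(0.636364) = −0.75 · (-0.451985) = 0.3390.

0.3390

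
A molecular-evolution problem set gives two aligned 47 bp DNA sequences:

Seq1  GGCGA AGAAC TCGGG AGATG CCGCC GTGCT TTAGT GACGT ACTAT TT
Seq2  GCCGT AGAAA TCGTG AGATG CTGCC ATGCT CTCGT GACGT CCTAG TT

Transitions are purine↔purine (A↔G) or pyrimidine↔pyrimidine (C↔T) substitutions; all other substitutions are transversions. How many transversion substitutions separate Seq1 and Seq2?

Mismatches occur at site 2 (G/C, transversion), site 5 (A/T, transversion), site 10 (C/A, transversion), site 14 (G/T, transversion), site 22 (C/T, transition), site 26 (G/A, transition), site 31 (T/C, transition), site 33 (A/C, transversion), site 41 (A/C, transversion), site 45 (T/G, transversion).
Of the 10 differences, 3 transitions and 7 transversions, so the answer is 7.

7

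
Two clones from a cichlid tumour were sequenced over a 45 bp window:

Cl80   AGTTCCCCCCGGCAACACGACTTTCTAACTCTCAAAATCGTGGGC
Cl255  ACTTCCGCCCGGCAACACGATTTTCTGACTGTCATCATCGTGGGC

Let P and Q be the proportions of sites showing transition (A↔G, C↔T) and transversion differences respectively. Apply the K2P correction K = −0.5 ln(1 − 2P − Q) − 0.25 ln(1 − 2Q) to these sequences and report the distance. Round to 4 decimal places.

0.1744

The sequences differ at positions 2 (G/C, transversion), 7 (C/G, transversion), 21 (C/T, transition), 27 (A/G, transition), 31 (C/G, transversion), 35 (A/T, transversion), 36 (A/C, transversion).
Of the 7 differences, 2 transitions and 5 transversions over 45 sites: P = 2/45 = 0.044444, Q = 5/45 = 0.111111.
d = −0.5·ln(0.800001) − 0.25·ln(0.777778) = −0.5·(-0.223142) − 0.25·(-0.251314) = 0.1744.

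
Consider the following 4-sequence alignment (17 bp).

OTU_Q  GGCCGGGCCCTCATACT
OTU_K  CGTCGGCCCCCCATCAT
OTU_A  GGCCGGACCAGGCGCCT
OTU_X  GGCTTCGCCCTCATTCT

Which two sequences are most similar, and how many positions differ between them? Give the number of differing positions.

4

Pairwise Hamming distances:
  OTU_Q vs OTU_K: 6
  OTU_Q vs OTU_A: 7
  OTU_Q vs OTU_X: 4
  OTU_K vs OTU_A: 9
  OTU_K vs OTU_X: 9
  OTU_A vs OTU_X: 10
The smallest is 4, between OTU_Q and OTU_X.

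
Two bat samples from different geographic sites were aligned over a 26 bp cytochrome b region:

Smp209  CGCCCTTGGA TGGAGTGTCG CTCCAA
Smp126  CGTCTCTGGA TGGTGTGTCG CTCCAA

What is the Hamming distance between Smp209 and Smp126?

Mismatches occur at site 3 (C↔T), site 5 (C↔T), site 6 (T↔C), site 14 (A↔T).
That gives 4 mismatches out of 26 aligned sites, so the Hamming distance is 4.

4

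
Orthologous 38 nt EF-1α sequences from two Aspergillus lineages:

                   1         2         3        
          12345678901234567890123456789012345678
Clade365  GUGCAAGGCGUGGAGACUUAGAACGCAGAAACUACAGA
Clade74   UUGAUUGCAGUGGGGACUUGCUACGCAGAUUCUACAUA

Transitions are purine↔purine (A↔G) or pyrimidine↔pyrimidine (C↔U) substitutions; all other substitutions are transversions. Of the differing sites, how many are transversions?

Mismatches occur at site 1 (G/U, transversion), site 4 (C/A, transversion), site 5 (A/U, transversion), site 6 (A/U, transversion), site 8 (G/C, transversion), site 9 (C/A, transversion), site 14 (A/G, transition), site 20 (A/G, transition), site 21 (G/C, transversion), site 22 (A/U, transversion), site 30 (A/U, transversion), site 31 (A/U, transversion), site 37 (G/U, transversion).
Of the 13 differences, 2 transitions and 11 transversions, so the answer is 11.

11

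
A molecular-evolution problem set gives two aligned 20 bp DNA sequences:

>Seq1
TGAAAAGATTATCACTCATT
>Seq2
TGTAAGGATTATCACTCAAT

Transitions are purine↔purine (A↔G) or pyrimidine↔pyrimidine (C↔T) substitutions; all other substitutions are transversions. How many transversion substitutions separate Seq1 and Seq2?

2

Mismatches occur at site 3 (A/T, transversion), site 6 (A/G, transition), site 19 (T/A, transversion).
Of the 3 differences, 1 transition and 2 transversions, so the answer is 2.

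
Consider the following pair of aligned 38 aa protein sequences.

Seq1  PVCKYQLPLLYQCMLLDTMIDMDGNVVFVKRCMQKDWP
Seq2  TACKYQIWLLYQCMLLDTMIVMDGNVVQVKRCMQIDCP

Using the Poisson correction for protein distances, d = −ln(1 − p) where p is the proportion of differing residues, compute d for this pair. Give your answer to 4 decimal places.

0.2364

The sequences differ at positions 1 (P/T), 2 (V/A), 7 (L/I), 8 (P/W), 21 (D/V), 28 (F/Q), 35 (K/I), 37 (W/C).
p = 8/38 = 0.210526.
d = −ln(1 − 0.210526) = −ln(0.789474) = 0.2364.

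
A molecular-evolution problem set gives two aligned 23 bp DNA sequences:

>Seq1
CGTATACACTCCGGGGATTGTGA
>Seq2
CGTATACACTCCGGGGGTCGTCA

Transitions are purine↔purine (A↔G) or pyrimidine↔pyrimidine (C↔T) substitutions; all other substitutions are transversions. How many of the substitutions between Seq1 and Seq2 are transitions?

Mismatches occur at site 17 (A/G, transition), site 19 (T/C, transition), site 22 (G/C, transversion).
Of the 3 differences, 2 transitions and 1 transversion, so the answer is 2.

2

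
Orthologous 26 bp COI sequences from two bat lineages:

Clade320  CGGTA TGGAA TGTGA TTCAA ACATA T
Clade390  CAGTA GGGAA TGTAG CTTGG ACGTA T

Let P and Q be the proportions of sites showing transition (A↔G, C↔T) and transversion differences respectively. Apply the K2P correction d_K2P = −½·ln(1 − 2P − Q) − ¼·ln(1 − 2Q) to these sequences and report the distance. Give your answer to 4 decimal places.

Mismatches occur at site 2 (G→A, transition), site 6 (T→G, transversion), site 14 (G→A, transition), site 15 (A→G, transition), site 16 (T→C, transition), site 18 (C→T, transition), site 19 (A→G, transition), site 20 (A→G, transition), site 23 (A→G, transition).
Of the 9 differences, 8 transitions and 1 transversion over 26 sites: P = 8/26 = 0.307692, Q = 1/26 = 0.038462.
d = −0.5·ln(0.346154) − 0.25·ln(0.923076) = −0.5·(-1.060872) − 0.25·(-0.080044) = 0.5504.

0.5504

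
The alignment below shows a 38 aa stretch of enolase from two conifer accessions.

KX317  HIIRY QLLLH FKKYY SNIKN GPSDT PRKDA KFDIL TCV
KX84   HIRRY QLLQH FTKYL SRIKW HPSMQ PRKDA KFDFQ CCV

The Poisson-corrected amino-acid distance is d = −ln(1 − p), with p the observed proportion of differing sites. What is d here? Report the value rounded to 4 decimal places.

0.3795

Differing sites — 3:I/R; 9:L/Q; 12:K/T; 15:Y/L; 17:N/R; 20:N/W; 21:G/H; 24:D/M; 25:T/Q; 34:I/F; 35:L/Q; 36:T/C.
p = 12/38 = 0.315789.
d = −ln(1 − 0.315789) = −ln(0.684211) = 0.3795.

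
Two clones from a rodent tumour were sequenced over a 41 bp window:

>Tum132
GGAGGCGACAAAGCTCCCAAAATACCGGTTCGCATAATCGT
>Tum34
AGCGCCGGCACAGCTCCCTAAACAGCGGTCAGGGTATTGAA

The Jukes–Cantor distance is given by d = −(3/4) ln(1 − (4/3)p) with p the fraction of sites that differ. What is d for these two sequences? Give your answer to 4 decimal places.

0.5510

Mismatches occur at site 1 (G→A), site 3 (A→C), site 5 (G→C), site 8 (A→G), site 11 (A→C), site 19 (A→T), site 23 (T→C), site 25 (C→G), site 30 (T→C), site 31 (C→A), site 33 (C→G), site 34 (A→G), site 37 (A→T), site 39 (C→G), site 40 (G→A), site 41 (T→A).
p = 16/41 = 0.390244.
d = −0.75 · ln(1 − (4/3)·0.390244) = −0.75 · ln(0.479675) = −0.75 · (-0.734646) = 0.5510.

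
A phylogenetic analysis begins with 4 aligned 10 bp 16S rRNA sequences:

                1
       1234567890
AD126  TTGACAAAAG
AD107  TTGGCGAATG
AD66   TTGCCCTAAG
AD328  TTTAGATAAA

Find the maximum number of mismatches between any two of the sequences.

Pairwise Hamming distances:
  AD126 vs AD107: 3
  AD126 vs AD66: 3
  AD126 vs AD328: 4
  AD107 vs AD66: 4
  AD107 vs AD328: 7
  AD66 vs AD328: 5
The largest is 7, between AD107 and AD328.

7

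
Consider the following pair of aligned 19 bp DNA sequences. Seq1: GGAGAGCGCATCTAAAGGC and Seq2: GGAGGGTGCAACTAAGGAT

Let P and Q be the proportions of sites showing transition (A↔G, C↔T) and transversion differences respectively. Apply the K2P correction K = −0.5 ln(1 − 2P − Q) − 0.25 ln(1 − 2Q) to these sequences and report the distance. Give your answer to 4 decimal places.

0.4603

Differing sites — 5:A/G (Ti); 7:C/T (Ti); 11:T/A (Tv); 16:A/G (Ti); 18:G/A (Ti); 19:C/T (Ti).
Of the 6 differences, 5 transitions and 1 transversion over 19 sites: P = 5/19 = 0.263158, Q = 1/19 = 0.052632.
d = −0.5·ln(0.421052) − 0.25·ln(0.894736) = −0.5·(-0.864999) − 0.25·(-0.111227) = 0.4603.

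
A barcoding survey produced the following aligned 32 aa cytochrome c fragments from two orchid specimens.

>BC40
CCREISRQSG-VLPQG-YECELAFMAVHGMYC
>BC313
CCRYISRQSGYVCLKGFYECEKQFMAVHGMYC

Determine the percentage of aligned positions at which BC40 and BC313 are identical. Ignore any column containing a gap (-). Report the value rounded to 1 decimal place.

Excluding the 2 gap columns leaves 30 comparable sites.
The sequences differ at positions 4 (E/Y), 13 (L/C), 14 (P/L), 15 (Q/K), 22 (L/K), 23 (A/Q).
24 of the 30 comparable sites match, so the percent identity is 24/30 × 100 = 80.0%.

80.0%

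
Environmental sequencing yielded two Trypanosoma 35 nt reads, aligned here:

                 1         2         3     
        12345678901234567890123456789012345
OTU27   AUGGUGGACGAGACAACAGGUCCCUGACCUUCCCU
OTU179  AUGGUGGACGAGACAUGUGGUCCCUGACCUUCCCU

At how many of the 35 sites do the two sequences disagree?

3

Differing sites — 16:A/U; 17:C/G; 18:A/U.
That gives 3 mismatches out of 35 aligned sites, so the Hamming distance is 3.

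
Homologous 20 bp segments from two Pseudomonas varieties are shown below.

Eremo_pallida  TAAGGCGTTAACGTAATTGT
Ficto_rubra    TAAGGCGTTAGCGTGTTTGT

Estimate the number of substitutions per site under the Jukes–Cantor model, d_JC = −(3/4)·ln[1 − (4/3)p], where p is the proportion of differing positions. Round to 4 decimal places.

The sequences differ at positions 11 (A/G), 15 (A/G), 16 (A/T).
p = 3/20 = 0.150000.
d = −0.75 · ln(1 − (4/3)·0.150000) = −0.75 · ln(0.800000) = −0.75 · (-0.223144) = 0.1674.

0.1674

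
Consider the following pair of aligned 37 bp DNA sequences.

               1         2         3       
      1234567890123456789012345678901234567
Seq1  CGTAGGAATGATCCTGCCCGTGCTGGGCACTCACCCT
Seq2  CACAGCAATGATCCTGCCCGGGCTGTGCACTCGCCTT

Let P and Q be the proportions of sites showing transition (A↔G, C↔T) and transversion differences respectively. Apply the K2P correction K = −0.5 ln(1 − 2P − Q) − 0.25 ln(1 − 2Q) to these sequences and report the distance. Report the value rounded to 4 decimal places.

0.2206

The sequences differ at positions 2 (G/A, transition), 3 (T/C, transition), 6 (G/C, transversion), 21 (T/G, transversion), 26 (G/T, transversion), 33 (A/G, transition), 36 (C/T, transition).
Of the 7 differences, 4 transitions and 3 transversions over 37 sites: P = 4/37 = 0.108108, Q = 3/37 = 0.081081.
d = −0.5·ln(0.702703) − 0.25·ln(0.837838) = −0.5·(-0.352821) − 0.25·(-0.176931) = 0.2206.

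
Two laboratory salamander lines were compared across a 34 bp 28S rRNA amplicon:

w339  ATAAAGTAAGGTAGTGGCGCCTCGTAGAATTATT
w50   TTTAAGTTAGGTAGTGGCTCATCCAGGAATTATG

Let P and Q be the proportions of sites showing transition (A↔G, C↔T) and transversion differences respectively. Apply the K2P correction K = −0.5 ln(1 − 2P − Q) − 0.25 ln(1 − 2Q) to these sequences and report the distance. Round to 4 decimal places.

0.3332

Differing sites — 1:A/T (Tv); 3:A/T (Tv); 8:A/T (Tv); 19:G/T (Tv); 21:C/A (Tv); 24:G/C (Tv); 25:T/A (Tv); 26:A/G (Ti); 34:T/G (Tv).
Of the 9 differences, 1 transition and 8 transversions over 34 sites: P = 1/34 = 0.029412, Q = 8/34 = 0.235294.
d = −0.5·ln(0.705882) − 0.25·ln(0.529412) = −0.5·(-0.348307) − 0.25·(-0.635988) = 0.3332.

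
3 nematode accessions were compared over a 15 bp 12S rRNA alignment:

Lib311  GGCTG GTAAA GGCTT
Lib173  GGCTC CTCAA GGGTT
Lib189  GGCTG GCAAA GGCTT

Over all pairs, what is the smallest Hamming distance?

1

Pairwise Hamming distances:
  Lib311 vs Lib173: 4
  Lib311 vs Lib189: 1
  Lib173 vs Lib189: 5
The smallest is 1, between Lib311 and Lib189.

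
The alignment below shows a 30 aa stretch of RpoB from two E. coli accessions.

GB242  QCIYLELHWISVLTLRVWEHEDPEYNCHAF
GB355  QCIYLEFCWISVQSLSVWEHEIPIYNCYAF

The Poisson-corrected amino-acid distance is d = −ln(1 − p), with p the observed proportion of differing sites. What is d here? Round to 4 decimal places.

0.3102

Differing sites — 7:L/F; 8:H/C; 13:L/Q; 14:T/S; 16:R/S; 22:D/I; 24:E/I; 28:H/Y.
p = 8/30 = 0.266667.
d = −ln(1 − 0.266667) = −ln(0.733333) = 0.3102.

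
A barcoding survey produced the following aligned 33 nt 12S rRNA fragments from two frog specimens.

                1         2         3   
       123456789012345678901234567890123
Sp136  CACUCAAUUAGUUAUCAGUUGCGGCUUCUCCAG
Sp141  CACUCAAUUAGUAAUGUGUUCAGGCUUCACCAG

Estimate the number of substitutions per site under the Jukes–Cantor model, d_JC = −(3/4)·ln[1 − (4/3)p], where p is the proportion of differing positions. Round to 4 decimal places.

Differing sites — 13:U/A; 16:C/G; 17:A/U; 21:G/C; 22:C/A; 29:U/A.
p = 6/33 = 0.181818.
d = −0.75 · ln(1 − (4/3)·0.181818) = −0.75 · ln(0.757576) = −0.75 · (-0.277631) = 0.2082.

0.2082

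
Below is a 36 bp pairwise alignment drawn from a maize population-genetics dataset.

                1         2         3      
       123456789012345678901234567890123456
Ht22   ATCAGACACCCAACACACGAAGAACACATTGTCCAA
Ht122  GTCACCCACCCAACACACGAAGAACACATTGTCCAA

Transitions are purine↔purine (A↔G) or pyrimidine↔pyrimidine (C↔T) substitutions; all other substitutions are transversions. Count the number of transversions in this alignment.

2

Mismatches occur at site 1 (A↔G, transition), site 5 (G↔C, transversion), site 6 (A↔C, transversion).
Of the 3 differences, 1 transition and 2 transversions, so the answer is 2.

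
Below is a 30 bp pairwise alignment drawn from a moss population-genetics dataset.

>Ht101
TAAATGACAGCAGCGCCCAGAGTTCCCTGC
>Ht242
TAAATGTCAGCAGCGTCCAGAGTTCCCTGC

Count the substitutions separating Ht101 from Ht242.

2

Mismatches occur at site 7 (A↔T), site 16 (C↔T).
That gives 2 mismatches out of 30 aligned sites, so the Hamming distance is 2.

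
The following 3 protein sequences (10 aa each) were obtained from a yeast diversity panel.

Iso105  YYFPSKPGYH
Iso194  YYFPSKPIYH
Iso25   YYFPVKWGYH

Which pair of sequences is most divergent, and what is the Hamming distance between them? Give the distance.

3

Pairwise Hamming distances:
  Iso105 vs Iso194: 1
  Iso105 vs Iso25: 2
  Iso194 vs Iso25: 3
The largest is 3, between Iso194 and Iso25.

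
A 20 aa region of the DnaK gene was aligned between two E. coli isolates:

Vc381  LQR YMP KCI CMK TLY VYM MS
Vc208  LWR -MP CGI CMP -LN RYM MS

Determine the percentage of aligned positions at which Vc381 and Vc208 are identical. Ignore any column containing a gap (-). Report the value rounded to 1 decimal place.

66.7%

Excluding the 2 gap columns leaves 18 comparable sites.
Differing sites — 2:Q/W; 7:K/C; 8:C/G; 12:K/P; 15:Y/N; 16:V/R.
12 of the 18 comparable sites match, so the percent identity is 12/18 × 100 = 66.7%.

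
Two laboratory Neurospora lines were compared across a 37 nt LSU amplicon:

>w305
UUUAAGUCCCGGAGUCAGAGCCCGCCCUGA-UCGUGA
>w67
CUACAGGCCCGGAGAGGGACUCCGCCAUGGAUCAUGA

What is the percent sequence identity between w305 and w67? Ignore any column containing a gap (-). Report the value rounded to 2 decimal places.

66.67%

Excluding the 1 gap column leaves 36 comparable sites.
Mismatches occur at site 1 (U/C), site 3 (U/A), site 4 (A/C), site 7 (U/G), site 15 (U/A), site 16 (C/G), site 17 (A/G), site 20 (G/C), site 21 (C/U), site 27 (C/A), site 30 (A/G), site 34 (G/A).
24 of the 36 comparable sites match, so the percent identity is 24/36 × 100 = 66.67%.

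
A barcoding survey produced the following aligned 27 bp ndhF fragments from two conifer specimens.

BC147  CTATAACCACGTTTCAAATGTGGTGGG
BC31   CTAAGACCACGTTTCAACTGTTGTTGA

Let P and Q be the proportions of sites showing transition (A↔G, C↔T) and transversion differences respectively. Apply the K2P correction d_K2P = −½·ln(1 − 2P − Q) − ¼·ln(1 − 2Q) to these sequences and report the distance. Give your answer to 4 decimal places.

The sequences differ at positions 4 (T/A, transversion), 5 (A/G, transition), 18 (A/C, transversion), 22 (G/T, transversion), 25 (G/T, transversion), 27 (G/A, transition).
Of the 6 differences, 2 transitions and 4 transversions over 27 sites: P = 2/27 = 0.074074, Q = 4/27 = 0.148148.
d = −0.5·ln(0.703704) − 0.25·ln(0.703704) = −0.5·(-0.351397) − 0.25·(-0.351397) = 0.2635.

0.2635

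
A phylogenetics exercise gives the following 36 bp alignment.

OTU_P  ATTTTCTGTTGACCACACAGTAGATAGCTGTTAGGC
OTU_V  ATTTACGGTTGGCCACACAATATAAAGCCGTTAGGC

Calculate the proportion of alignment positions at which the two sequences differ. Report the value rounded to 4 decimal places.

0.1944

The sequences differ at positions 5 (T/A), 7 (T/G), 12 (A/G), 20 (G/A), 23 (G/T), 25 (T/A), 29 (T/C).
There are 7 differences over 36 sites, so p = 7/36 = 0.1944.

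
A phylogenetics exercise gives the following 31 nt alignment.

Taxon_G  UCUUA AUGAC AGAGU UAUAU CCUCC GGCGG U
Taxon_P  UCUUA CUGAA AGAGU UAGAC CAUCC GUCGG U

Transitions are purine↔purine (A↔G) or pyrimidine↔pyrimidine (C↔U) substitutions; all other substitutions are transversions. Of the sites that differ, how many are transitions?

Mismatches occur at site 6 (A/C, transversion), site 10 (C/A, transversion), site 18 (U/G, transversion), site 20 (U/C, transition), site 22 (C/A, transversion), site 27 (G/U, transversion).
Of the 6 differences, 1 transition and 5 transversions, so the answer is 1.

1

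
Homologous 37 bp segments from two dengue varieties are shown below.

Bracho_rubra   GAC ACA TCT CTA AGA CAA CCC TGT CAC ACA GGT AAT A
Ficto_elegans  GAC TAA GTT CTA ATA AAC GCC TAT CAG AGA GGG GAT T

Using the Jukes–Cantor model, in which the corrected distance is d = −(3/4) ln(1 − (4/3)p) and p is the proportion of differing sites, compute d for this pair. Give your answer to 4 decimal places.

0.5266

The sequences differ at positions 4 (A/T), 5 (C/A), 7 (T/G), 8 (C/T), 14 (G/T), 16 (C/A), 18 (A/C), 19 (C/G), 23 (G/A), 27 (C/G), 29 (C/G), 33 (T/G), 34 (A/G), 37 (A/T).
p = 14/37 = 0.378378.
d = −0.75 · ln(1 − (4/3)·0.378378) = −0.75 · ln(0.495496) = −0.75 · (-0.702196) = 0.5266.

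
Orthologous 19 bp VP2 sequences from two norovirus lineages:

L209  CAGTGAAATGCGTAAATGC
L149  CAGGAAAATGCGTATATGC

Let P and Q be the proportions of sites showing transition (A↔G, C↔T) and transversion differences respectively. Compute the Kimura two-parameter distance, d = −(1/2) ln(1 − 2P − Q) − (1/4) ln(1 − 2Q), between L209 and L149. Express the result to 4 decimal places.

The sequences differ at positions 4 (T/G, transversion), 5 (G/A, transition), 15 (A/T, transversion).
Of the 3 differences, 1 transition and 2 transversions over 19 sites: P = 1/19 = 0.052632, Q = 2/19 = 0.105263.
d = −0.5·ln(0.789473) − 0.25·ln(0.789474) = −0.5·(-0.236390) − 0.25·(-0.236388) = 0.1773.

0.1773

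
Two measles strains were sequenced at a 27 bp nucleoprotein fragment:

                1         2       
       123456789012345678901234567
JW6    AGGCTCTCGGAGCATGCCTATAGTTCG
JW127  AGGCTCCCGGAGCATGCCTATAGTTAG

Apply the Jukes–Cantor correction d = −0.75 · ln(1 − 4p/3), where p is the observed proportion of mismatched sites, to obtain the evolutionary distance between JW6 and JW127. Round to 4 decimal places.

0.0780

The sequences differ at positions 7 (T/C), 26 (C/A).
p = 2/27 = 0.074074.
d = −0.75 · ln(1 − (4/3)·0.074074) = −0.75 · ln(0.901235) = −0.75 · (-0.103989) = 0.0780.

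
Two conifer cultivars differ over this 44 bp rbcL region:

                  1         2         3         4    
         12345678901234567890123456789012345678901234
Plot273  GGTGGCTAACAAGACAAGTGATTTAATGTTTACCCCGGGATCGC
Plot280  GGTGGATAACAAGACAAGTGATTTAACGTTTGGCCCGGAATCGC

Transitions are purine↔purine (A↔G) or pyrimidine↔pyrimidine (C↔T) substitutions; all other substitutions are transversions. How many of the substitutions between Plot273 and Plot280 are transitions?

Differing sites — 6:C/A (Tv); 27:T/C (Ti); 32:A/G (Ti); 33:C/G (Tv); 39:G/A (Ti).
Of the 5 differences, 3 transitions and 2 transversions, so the answer is 3.

3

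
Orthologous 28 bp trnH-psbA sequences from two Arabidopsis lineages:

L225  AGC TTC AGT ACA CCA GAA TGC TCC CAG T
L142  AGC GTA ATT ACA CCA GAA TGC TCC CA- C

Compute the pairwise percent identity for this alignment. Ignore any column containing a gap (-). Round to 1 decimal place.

Excluding the 1 gap column leaves 27 comparable sites.
The sequences differ at positions 4 (T/G), 6 (C/A), 8 (G/T), 28 (T/C).
23 of the 27 comparable sites match, so the percent identity is 23/27 × 100 = 85.2%.

85.2%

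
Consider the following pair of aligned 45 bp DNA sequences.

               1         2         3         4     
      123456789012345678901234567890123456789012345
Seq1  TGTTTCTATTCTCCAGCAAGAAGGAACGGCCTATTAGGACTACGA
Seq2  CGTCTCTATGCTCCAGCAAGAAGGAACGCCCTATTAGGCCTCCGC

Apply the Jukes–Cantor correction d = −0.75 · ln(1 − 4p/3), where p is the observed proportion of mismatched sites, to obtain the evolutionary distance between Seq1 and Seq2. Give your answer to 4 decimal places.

0.1743

Differing sites — 1:T/C; 4:T/C; 10:T/G; 29:G/C; 39:A/C; 42:A/C; 45:A/C.
p = 7/45 = 0.155556.
d = −0.75 · ln(1 − (4/3)·0.155556) = −0.75 · ln(0.792592) = −0.75 · (-0.232447) = 0.1743.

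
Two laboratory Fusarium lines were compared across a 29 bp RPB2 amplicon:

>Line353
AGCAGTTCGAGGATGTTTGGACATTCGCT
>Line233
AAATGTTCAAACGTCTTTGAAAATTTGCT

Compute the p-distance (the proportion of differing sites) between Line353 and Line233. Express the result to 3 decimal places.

Mismatches occur at site 2 (G→A), site 3 (C→A), site 4 (A→T), site 9 (G→A), site 11 (G→A), site 12 (G→C), site 13 (A→G), site 15 (G→C), site 20 (G→A), site 22 (C→A), site 26 (C→T).
There are 11 differences over 29 sites, so p = 11/29 = 0.379.

0.379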